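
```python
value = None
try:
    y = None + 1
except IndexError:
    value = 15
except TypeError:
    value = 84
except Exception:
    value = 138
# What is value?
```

Step-by-step execution trace:
1. `y = None + 1` raises TypeError.
2. `except IndexError` does not match TypeError; skipped.
3. `except TypeError` matches → value = 84.
4. Remaining except clauses are skipped.
Result: 84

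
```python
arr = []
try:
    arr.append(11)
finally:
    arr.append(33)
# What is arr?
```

Step-by-step execution trace:
1. try: `arr.append(11)` → arr = [11].
2. The try body completes without raising.
3. finally always runs: `arr.append(33)` → arr = [11, 33].
Result: [11, 33]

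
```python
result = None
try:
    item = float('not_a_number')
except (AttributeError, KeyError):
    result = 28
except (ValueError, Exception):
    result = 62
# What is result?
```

Step-by-step execution trace:
1. `item = float('not_a_number')` raises ValueError.
2. `except (AttributeError, KeyError)` does not match ValueError; skipped.
3. `except (ValueError, Exception)` matches (ValueError is in the tuple) → result = 62.
Result: 62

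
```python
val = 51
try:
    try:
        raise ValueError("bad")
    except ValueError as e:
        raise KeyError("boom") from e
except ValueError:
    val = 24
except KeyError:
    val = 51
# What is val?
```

Step-by-step execution trace:
1. Inner try raises ValueError; inner `except ValueError as e` catches it.
2. `raise KeyError(...) from e` raises KeyError (ValueError is attached as __cause__, but only KeyError is active).
3. Outer `except ValueError` does not match KeyError; skipped.
4. Outer `except KeyError` matches → val = 51.
Result: 51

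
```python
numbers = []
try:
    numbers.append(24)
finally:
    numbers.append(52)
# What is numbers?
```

Step-by-step execution trace:
1. try: `numbers.append(24)` → numbers = [24].
2. The try body completes without raising.
3. finally always runs: `numbers.append(52)` → numbers = [24, 52].
Result: [24, 52]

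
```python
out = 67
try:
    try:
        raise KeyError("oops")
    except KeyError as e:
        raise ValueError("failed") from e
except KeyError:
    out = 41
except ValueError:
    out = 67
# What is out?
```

Step-by-step execution trace:
1. Inner try raises KeyError; inner `except KeyError as e` catches it.
2. `raise ValueError(...) from e` raises ValueError (KeyError is attached as __cause__, but only ValueError is active).
3. Outer `except KeyError` does not match ValueError; skipped.
4. Outer `except ValueError` matches → out = 67.
Result: 67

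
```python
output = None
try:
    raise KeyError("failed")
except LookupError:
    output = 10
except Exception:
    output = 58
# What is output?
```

Step-by-step execution trace:
1. `raise KeyError(...)` raises KeyError.
2. `except LookupError` matches (KeyError is a subclass of LookupError) → output = 10.
3. `except Exception` is not reached.
Result: 10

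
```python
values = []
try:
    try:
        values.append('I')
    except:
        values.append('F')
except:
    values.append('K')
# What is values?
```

Step-by-step execution trace:
1. Inner try: `values.append('I')` → values = ['I']. No exception raised.
2. Inner `except` is skipped.
3. Inner try completes normally; outer `except` is skipped.
Result: ['I']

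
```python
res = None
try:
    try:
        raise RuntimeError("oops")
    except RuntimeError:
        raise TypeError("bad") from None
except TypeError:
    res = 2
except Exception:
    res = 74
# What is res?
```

Step-by-step execution trace:
1. Inner try raises RuntimeError; inner `except RuntimeError` catches it.
2. `raise TypeError(...) from None` raises TypeError (from None suppresses __context__, but the active exception is still TypeError).
3. Outer `except TypeError` matches → res = 2.
4. `except Exception` is not reached.
Result: 2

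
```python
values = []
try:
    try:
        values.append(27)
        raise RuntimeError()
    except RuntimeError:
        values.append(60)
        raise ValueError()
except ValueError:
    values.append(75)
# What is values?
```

Step-by-step execution trace:
1. Inner try: `values.append(27)` → values = [27].
2. `raise RuntimeError()` raises RuntimeError.
3. Inner `except RuntimeError` matches → `values.append(60)` → values = [27, 60].
4. `raise ValueError()` raises ValueError; propagates to outer try.
5. Outer `except ValueError` matches → `values.append(75)` → values = [27, 60, 75].
Result: [27, 60, 75]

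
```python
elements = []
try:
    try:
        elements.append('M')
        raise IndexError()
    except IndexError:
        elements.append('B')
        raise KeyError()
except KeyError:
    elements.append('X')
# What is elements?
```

Step-by-step execution trace:
1. Inner try: `elements.append('M')` → elements = ['M'].
2. `raise IndexError()` raises IndexError.
3. Inner `except IndexError` matches → `elements.append('B')` → elements = ['M', 'B'].
4. `raise KeyError()` raises KeyError; propagates to outer try.
5. Outer `except KeyError` matches → `elements.append('X')` → elements = ['M', 'B', 'X'].
Result: ['M', 'B', 'X']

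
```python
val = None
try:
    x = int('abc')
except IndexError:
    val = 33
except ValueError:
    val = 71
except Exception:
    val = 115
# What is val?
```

Step-by-step execution trace:
1. `x = int('abc')` raises ValueError.
2. `except IndexError` does not match ValueError; skipped.
3. `except ValueError` matches → val = 71.
4. Remaining except clauses are skipped.
Result: 71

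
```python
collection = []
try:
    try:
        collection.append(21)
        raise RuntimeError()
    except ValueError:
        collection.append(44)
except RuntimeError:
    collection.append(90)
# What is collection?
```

Step-by-step execution trace:
1. Inner try: `collection.append(21)` → collection = [21].
2. `raise RuntimeError()` raises RuntimeError.
3. Inner `except ValueError` does not match RuntimeError; exception propagates to outer try.
4. Outer `except RuntimeError` matches → `collection.append(90)` → collection = [21, 90].
Result: [21, 90]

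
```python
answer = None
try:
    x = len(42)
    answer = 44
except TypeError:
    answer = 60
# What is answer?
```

Step-by-step execution trace:
1. `x = len(42)` raises TypeError.
2. `answer = 44` is not reached.
3. `except TypeError` matches → answer = 60.
Result: 60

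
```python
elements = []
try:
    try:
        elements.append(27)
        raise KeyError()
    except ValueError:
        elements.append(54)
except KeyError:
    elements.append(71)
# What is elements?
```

Step-by-step execution trace:
1. Inner try: `elements.append(27)` → elements = [27].
2. `raise KeyError()` raises KeyError.
3. Inner `except ValueError` does not match KeyError; exception propagates to outer try.
4. Outer `except KeyError` matches → `elements.append(71)` → elements = [27, 71].
Result: [27, 71]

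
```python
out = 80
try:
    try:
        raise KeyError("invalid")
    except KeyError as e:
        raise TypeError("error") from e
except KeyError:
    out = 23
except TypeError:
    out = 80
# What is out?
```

Step-by-step execution trace:
1. Inner try raises KeyError; inner `except KeyError as e` catches it.
2. `raise TypeError(...) from e` raises TypeError (KeyError is attached as __cause__, but only TypeError is active).
3. Outer `except KeyError` does not match TypeError; skipped.
4. Outer `except TypeError` matches → out = 80.
Result: 80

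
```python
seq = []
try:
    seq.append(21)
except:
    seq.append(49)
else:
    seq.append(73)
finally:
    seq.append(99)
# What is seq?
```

Step-by-step execution trace:
1. try: `seq.append(21)` → seq = [21]. No exception raised.
2. `except` is skipped.
3. `else` runs: `seq.append(73)` → seq = [21, 73].
4. `finally` always runs: `seq.append(99)` → seq = [21, 73, 99].
Result: [21, 73, 99]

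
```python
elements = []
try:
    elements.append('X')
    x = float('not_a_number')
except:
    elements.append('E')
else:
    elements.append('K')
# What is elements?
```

Step-by-step execution trace:
1. try: `elements.append('X')` → elements = ['X'].
2. `x = float('not_a_number')` raises ValueError.
3. bare `except` matches → `elements.append('E')` → elements = ['X', 'E'].
4. `else` is skipped (an exception was raised).
Result: ['X', 'E']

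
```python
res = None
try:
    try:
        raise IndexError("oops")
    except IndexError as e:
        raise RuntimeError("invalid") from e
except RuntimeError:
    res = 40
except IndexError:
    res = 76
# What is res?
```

Step-by-step execution trace:
1. Inner try raises IndexError; inner `except IndexError as e` catches it.
2. `raise RuntimeError(...) from e` raises RuntimeError (IndexError is attached as __cause__, but only RuntimeError is active).
3. Outer `except RuntimeError` matches → res = 40.
4. `except IndexError` is not reached.
Result: 40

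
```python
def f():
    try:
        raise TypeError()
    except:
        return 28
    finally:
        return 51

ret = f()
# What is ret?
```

Step-by-step execution trace:
1. `f()` enters try: `raise TypeError()` raises TypeError.
2. bare `except` matches → `return 28` sets pending return value 28.
3. Before returning, `finally: return 51` runs and overrides the pending return.
4. f() returns 51 → ret = 51.
Result: 51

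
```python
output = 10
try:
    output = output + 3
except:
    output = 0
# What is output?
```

Step-by-step execution trace:
1. output starts at 10.
2. try: `output = output + 3` → output = 13. No exception raised.
3. `except` is skipped.
Result: 13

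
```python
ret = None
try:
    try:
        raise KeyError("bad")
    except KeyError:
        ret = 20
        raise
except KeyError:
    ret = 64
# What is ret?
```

Step-by-step execution trace:
1. Inner try: `raise KeyError("bad")` raises KeyError.
2. Inner `except KeyError` matches → ret = 20.
3. bare `raise` re-raises the same KeyError.
4. Outer `except KeyError` matches → ret = 64.
Result: 64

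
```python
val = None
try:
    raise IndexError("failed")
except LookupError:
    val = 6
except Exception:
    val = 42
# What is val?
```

Step-by-step execution trace:
1. `raise IndexError(...)` raises IndexError.
2. `except LookupError` matches (IndexError is a subclass of LookupError) → val = 6.
3. `except Exception` is not reached.
Result: 6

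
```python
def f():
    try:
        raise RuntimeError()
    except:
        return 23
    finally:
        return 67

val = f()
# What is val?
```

Step-by-step execution trace:
1. `f()` enters try: `raise RuntimeError()` raises RuntimeError.
2. bare `except` matches → `return 23` sets pending return value 23.
3. Before returning, `finally: return 67` runs and overrides the pending return.
4. f() returns 67 → val = 67.
Result: 67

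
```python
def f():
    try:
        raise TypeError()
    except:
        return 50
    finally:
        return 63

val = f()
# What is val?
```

Step-by-step execution trace:
1. `f()` enters try: `raise TypeError()` raises TypeError.
2. bare `except` matches → `return 50` sets pending return value 50.
3. Before returning, `finally: return 63` runs and overrides the pending return.
4. f() returns 63 → val = 63.
Result: 63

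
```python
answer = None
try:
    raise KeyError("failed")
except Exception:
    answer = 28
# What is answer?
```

Step-by-step execution trace:
1. `raise KeyError(...)` raises KeyError.
2. `except Exception` matches (KeyError is a subclass of Exception) → answer = 28.
Result: 28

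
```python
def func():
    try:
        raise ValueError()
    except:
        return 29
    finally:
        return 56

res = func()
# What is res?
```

Step-by-step execution trace:
1. `func()` enters try: `raise ValueError()` raises ValueError.
2. bare `except` matches → `return 29` sets pending return value 29.
3. Before returning, `finally: return 56` runs and overrides the pending return.
4. func() returns 56 → res = 56.
Result: 56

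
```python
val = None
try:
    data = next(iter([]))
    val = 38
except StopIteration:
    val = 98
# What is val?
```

Step-by-step execution trace:
1. `data = next(iter([]))` raises StopIteration.
2. `val = 38` is not reached.
3. `except StopIteration` matches → val = 98.
Result: 98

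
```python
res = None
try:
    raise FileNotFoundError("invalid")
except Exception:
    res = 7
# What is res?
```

Step-by-step execution trace:
1. `raise FileNotFoundError(...)` raises FileNotFoundError.
2. `except Exception` matches (FileNotFoundError is a subclass of Exception) → res = 7.
Result: 7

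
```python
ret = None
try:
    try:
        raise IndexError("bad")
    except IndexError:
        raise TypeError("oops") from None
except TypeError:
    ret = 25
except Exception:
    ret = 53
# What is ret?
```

Step-by-step execution trace:
1. Inner try raises IndexError; inner `except IndexError` catches it.
2. `raise TypeError(...) from None` raises TypeError (from None suppresses __context__, but the active exception is still TypeError).
3. Outer `except TypeError` matches → ret = 25.
4. `except Exception` is not reached.
Result: 25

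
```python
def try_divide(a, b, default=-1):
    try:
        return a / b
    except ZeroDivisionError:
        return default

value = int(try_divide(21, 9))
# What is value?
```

Step-by-step execution trace:
1. `try_divide(21, 9)` enters try: `return 21 / 9` → returns 2.3333333333333335. No exception raised.
2. `except ZeroDivisionError` is skipped.
3. `int(2.3333333333333335)` → 2 → value = 2.
Result: 2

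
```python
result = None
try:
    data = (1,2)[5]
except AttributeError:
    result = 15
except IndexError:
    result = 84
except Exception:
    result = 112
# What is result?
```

Step-by-step execution trace:
1. `data = (1,2)[5]` raises IndexError.
2. `except AttributeError` does not match IndexError; skipped.
3. `except IndexError` matches → result = 84.
4. Remaining except clauses are skipped.
Result: 84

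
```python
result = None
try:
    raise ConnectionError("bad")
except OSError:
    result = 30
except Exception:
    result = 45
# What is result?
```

Step-by-step execution trace:
1. `raise ConnectionError(...)` raises ConnectionError.
2. `except OSError` matches (ConnectionError is a subclass of OSError) → result = 30.
3. `except Exception` is not reached.
Result: 30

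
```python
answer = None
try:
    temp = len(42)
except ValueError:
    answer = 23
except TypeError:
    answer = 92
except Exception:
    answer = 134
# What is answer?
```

Step-by-step execution trace:
1. `temp = len(42)` raises TypeError.
2. `except ValueError` does not match TypeError; skipped.
3. `except TypeError` matches → answer = 92.
4. Remaining except clauses are skipped.
Result: 92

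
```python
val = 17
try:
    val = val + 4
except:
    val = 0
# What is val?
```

Step-by-step execution trace:
1. val starts at 17.
2. try: `val = val + 4` → val = 21. No exception raised.
3. `except` is skipped.
Result: 21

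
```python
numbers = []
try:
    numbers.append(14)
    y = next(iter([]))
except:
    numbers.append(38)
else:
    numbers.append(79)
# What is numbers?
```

Step-by-step execution trace:
1. try: `numbers.append(14)` → numbers = [14].
2. `y = next(iter([]))` raises StopIteration.
3. bare `except` matches → `numbers.append(38)` → numbers = [14, 38].
4. `else` is skipped (an exception was raised).
Result: [14, 38]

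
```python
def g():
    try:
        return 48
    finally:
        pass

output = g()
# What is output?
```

Step-by-step execution trace:
1. `g()` enters try: `return 48` sets pending return value 48.
2. Before returning, `finally: pass` runs (no effect).
3. g() returns 48 → output = 48.
Result: 48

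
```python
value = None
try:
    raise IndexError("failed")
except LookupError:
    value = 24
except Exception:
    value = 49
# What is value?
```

Step-by-step execution trace:
1. `raise IndexError(...)` raises IndexError.
2. `except LookupError` matches (IndexError is a subclass of LookupError) → value = 24.
3. `except Exception` is not reached.
Result: 24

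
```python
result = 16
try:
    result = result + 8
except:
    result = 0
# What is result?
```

Step-by-step execution trace:
1. result starts at 16.
2. try: `result = result + 8` → result = 24. No exception raised.
3. `except` is skipped.
Result: 24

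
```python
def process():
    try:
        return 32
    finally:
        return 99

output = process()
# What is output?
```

Step-by-step execution trace:
1. `process()` enters try: `return 32` sets pending return value 32.
2. Before returning, `finally: return 99` runs and overrides the pending return.
3. process() returns 99 → output = 99.
Result: 99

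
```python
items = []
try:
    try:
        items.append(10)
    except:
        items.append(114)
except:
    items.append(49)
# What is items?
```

Step-by-step execution trace:
1. Inner try: `items.append(10)` → items = [10]. No exception raised.
2. Inner `except` is skipped.
3. Inner try completes normally; outer `except` is skipped.
Result: [10]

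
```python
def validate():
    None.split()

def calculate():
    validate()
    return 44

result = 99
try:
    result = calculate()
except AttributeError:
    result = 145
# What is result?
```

Step-by-step execution trace:
1. result starts at 99.
2. try: `calculate()` calls `validate()`.
3. `validate()` evaluates `None.split()`, which raises AttributeError; it propagates through calculate (uncaught).
4. `return 44` in calculate is not reached; the assignment to result does not complete.
5. `except AttributeError` matches → result = 145.
Result: 145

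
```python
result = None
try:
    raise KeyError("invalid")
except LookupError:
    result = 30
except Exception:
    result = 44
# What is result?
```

Step-by-step execution trace:
1. `raise KeyError(...)` raises KeyError.
2. `except LookupError` matches (KeyError is a subclass of LookupError) → result = 30.
3. `except Exception` is not reached.
Result: 30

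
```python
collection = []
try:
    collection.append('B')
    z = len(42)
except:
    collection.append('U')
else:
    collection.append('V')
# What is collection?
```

Step-by-step execution trace:
1. try: `collection.append('B')` → collection = ['B'].
2. `z = len(42)` raises TypeError.
3. bare `except` matches → `collection.append('U')` → collection = ['B', 'U'].
4. `else` is skipped (an exception was raised).
Result: ['B', 'U']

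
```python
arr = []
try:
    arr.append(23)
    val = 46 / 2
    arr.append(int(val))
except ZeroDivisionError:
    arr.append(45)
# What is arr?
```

Step-by-step execution trace:
1. try: `arr.append(23)` → arr = [23].
2. `val = 46 / 2` → val = 23.0. No exception raised.
3. `arr.append(int(val))` → arr = [23, 23].
4. `except ZeroDivisionError` is skipped (no exception was raised).
Result: [23, 23]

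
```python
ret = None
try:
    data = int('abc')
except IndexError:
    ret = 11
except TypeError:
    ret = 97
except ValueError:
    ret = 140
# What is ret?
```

Step-by-step execution trace:
1. `data = int('abc')` raises ValueError.
2. `except IndexError` does not match ValueError; skipped.
3. `except TypeError` does not match ValueError; skipped.
4. `except ValueError` matches → ret = 140.
Result: 140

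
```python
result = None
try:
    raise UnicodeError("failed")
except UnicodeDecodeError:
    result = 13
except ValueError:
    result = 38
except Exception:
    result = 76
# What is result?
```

Step-by-step execution trace:
1. `raise UnicodeError(...)` raises UnicodeError.
2. `except UnicodeDecodeError` does not match (UnicodeError is not a subclass of UnicodeDecodeError); skipped.
3. `except ValueError` matches (UnicodeError is a subclass of ValueError) → result = 38.
4. `except Exception` is not reached.
Result: 38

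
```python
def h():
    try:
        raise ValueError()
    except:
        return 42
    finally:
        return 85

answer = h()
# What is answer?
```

Step-by-step execution trace:
1. `h()` enters try: `raise ValueError()` raises ValueError.
2. bare `except` matches → `return 42` sets pending return value 42.
3. Before returning, `finally: return 85` runs and overrides the pending return.
4. h() returns 85 → answer = 85.
Result: 85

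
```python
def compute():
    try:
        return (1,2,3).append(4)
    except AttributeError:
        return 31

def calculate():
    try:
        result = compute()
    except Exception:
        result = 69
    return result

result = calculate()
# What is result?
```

Step-by-step execution trace:
1. `calculate()` calls `compute()`.
2. In compute: `(1,2,3).append(4)` raises AttributeError; `except AttributeError` catches it → returns 31.
3. In calculate: `result = compute()` → result = 31. No exception reaches calculate.
4. `except Exception` is skipped; calculate returns 31.
5. result = 31.
Result: 31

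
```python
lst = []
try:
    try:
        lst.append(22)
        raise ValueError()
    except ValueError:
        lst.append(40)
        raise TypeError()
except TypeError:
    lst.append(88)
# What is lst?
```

Step-by-step execution trace:
1. Inner try: `lst.append(22)` → lst = [22].
2. `raise ValueError()` raises ValueError.
3. Inner `except ValueError` matches → `lst.append(40)` → lst = [22, 40].
4. `raise TypeError()` raises TypeError; propagates to outer try.
5. Outer `except TypeError` matches → `lst.append(88)` → lst = [22, 40, 88].
Result: [22, 40, 88]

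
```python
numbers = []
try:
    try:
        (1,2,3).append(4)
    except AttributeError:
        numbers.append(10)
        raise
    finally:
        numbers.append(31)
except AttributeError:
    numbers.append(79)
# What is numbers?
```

Step-by-step execution trace:
1. Inner try: `(1,2,3).append(4)` raises AttributeError.
2. Inner `except AttributeError` matches → `numbers.append(10)` → numbers = [10].
3. bare `raise` re-raises AttributeError.
4. Inner `finally` runs during unwinding: `numbers.append(31)` → numbers = [10, 31].
5. Outer `except AttributeError` matches → `numbers.append(79)` → numbers = [10, 31, 79].
Result: [10, 31, 79]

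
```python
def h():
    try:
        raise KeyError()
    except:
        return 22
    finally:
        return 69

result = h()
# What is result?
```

Step-by-step execution trace:
1. `h()` enters try: `raise KeyError()` raises KeyError.
2. bare `except` matches → `return 22` sets pending return value 22.
3. Before returning, `finally: return 69` runs and overrides the pending return.
4. h() returns 69 → result = 69.
Result: 69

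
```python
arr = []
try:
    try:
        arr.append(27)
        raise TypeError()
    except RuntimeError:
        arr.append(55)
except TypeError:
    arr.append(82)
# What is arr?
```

Step-by-step execution trace:
1. Inner try: `arr.append(27)` → arr = [27].
2. `raise TypeError()` raises TypeError.
3. Inner `except RuntimeError` does not match TypeError; exception propagates to outer try.
4. Outer `except TypeError` matches → `arr.append(82)` → arr = [27, 82].
Result: [27, 82]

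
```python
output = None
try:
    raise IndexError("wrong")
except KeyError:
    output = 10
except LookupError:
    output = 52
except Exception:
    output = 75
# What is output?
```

Step-by-step execution trace:
1. `raise IndexError(...)` raises IndexError.
2. `except KeyError` does not match (IndexError is not a subclass of KeyError); skipped.
3. `except LookupError` matches (IndexError is a subclass of LookupError) → output = 52.
4. `except Exception` is not reached.
Result: 52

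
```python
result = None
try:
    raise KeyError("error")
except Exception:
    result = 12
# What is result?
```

Step-by-step execution trace:
1. `raise KeyError(...)` raises KeyError.
2. `except Exception` matches (KeyError is a subclass of Exception) → result = 12.
Result: 12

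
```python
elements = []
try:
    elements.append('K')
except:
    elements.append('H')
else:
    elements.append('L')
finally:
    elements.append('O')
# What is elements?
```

Step-by-step execution trace:
1. try: `elements.append('K')` → elements = ['K']. No exception raised.
2. `except` is skipped.
3. `else` runs: `elements.append('L')` → elements = ['K', 'L'].
4. `finally` always runs: `elements.append('O')` → elements = ['K', 'L', 'O'].
Result: ['K', 'L', 'O']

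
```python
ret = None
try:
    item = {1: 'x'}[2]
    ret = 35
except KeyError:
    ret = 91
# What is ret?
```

Step-by-step execution trace:
1. `item = {1: 'x'}[2]` raises KeyError.
2. `ret = 35` is not reached.
3. `except KeyError` matches → ret = 91.
Result: 91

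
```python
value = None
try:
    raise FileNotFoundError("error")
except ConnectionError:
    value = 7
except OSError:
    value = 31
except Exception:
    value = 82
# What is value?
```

Step-by-step execution trace:
1. `raise FileNotFoundError(...)` raises FileNotFoundError.
2. `except ConnectionError` does not match (FileNotFoundError is not a subclass of ConnectionError); skipped.
3. `except OSError` matches (FileNotFoundError is a subclass of OSError) → value = 31.
4. `except Exception` is not reached.
Result: 31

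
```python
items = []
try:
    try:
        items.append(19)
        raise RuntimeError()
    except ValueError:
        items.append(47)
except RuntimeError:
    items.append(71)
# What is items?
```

Step-by-step execution trace:
1. Inner try: `items.append(19)` → items = [19].
2. `raise RuntimeError()` raises RuntimeError.
3. Inner `except ValueError` does not match RuntimeError; exception propagates to outer try.
4. Outer `except RuntimeError` matches → `items.append(71)` → items = [19, 71].
Result: [19, 71]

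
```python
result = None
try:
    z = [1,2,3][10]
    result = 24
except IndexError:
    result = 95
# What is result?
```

Step-by-step execution trace:
1. `z = [1,2,3][10]` raises IndexError.
2. `result = 24` is not reached.
3. `except IndexError` matches → result = 95.
Result: 95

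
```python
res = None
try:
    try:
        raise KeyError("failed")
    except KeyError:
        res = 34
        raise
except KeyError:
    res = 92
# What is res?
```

Step-by-step execution trace:
1. Inner try: `raise KeyError("failed")` raises KeyError.
2. Inner `except KeyError` matches → res = 34.
3. bare `raise` re-raises the same KeyError.
4. Outer `except KeyError` matches → res = 92.
Result: 92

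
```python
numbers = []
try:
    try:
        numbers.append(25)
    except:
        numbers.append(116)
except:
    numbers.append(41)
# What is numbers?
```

Step-by-step execution trace:
1. Inner try: `numbers.append(25)` → numbers = [25]. No exception raised.
2. Inner `except` is skipped.
3. Inner try completes normally; outer `except` is skipped.
Result: [25]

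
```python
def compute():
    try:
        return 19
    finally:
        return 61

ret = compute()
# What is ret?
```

Step-by-step execution trace:
1. `compute()` enters try: `return 19` sets pending return value 19.
2. Before returning, `finally: return 61` runs and overrides the pending return.
3. compute() returns 61 → ret = 61.
Result: 61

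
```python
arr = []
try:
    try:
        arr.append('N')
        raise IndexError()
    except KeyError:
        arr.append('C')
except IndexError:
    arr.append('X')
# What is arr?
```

Step-by-step execution trace:
1. Inner try: `arr.append('N')` → arr = ['N'].
2. `raise IndexError()` raises IndexError.
3. Inner `except KeyError` does not match IndexError; exception propagates to outer try.
4. Outer `except IndexError` matches → `arr.append('X')` → arr = ['N', 'X'].
Result: ['N', 'X']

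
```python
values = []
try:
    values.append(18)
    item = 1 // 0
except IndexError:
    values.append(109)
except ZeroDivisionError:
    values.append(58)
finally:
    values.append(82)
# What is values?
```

Step-by-step execution trace:
1. try: `values.append(18)` → values = [18].
2. `item = 1 // 0` raises ZeroDivisionError.
3. `except IndexError` does not match ZeroDivisionError; skipped.
4. `except ZeroDivisionError` matches → `values.append(58)` → values = [18, 58].
5. finally always runs: `values.append(82)` → values = [18, 58, 82].
Result: [18, 58, 82]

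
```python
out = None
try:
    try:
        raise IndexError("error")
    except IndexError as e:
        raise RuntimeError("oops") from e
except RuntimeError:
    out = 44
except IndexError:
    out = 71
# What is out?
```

Step-by-step execution trace:
1. Inner try raises IndexError; inner `except IndexError as e` catches it.
2. `raise RuntimeError(...) from e` raises RuntimeError (IndexError is attached as __cause__, but only RuntimeError is active).
3. Outer `except RuntimeError` matches → out = 44.
4. `except IndexError` is not reached.
Result: 44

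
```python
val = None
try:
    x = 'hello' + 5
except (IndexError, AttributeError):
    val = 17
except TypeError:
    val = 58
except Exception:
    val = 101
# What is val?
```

Step-by-step execution trace:
1. `x = 'hello' + 5` raises TypeError.
2. `except (IndexError, AttributeError)` does not match TypeError; skipped.
3. `except TypeError` matches (exact type match) → val = 58.
4. `except Exception` is not reached.
Result: 58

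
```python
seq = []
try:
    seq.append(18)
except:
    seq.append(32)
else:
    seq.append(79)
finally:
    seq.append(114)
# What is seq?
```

Step-by-step execution trace:
1. try: `seq.append(18)` → seq = [18]. No exception raised.
2. `except` is skipped.
3. `else` runs: `seq.append(79)` → seq = [18, 79].
4. `finally` always runs: `seq.append(114)` → seq = [18, 79, 114].
Result: [18, 79, 114]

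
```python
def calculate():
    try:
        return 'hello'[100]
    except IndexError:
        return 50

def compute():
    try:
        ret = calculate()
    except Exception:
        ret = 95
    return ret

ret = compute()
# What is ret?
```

Step-by-step execution trace:
1. `compute()` calls `calculate()`.
2. In calculate: `'hello'[100]` raises IndexError; `except IndexError` catches it → returns 50.
3. In compute: `ret = calculate()` → ret = 50. No exception reaches compute.
4. `except Exception` is skipped; compute returns 50.
5. ret = 50.
Result: 50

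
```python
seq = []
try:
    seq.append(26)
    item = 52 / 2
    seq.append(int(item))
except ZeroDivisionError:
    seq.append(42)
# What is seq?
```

Step-by-step execution trace:
1. try: `seq.append(26)` → seq = [26].
2. `item = 52 / 2` → item = 26.0. No exception raised.
3. `seq.append(int(item))` → seq = [26, 26].
4. `except ZeroDivisionError` is skipped (no exception was raised).
Result: [26, 26]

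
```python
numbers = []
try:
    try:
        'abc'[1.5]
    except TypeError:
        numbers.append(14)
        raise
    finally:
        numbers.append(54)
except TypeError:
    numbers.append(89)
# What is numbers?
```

Step-by-step execution trace:
1. Inner try: `'abc'[1.5]` raises TypeError.
2. Inner `except TypeError` matches → `numbers.append(14)` → numbers = [14].
3. bare `raise` re-raises TypeError.
4. Inner `finally` runs during unwinding: `numbers.append(54)` → numbers = [14, 54].
5. Outer `except TypeError` matches → `numbers.append(89)` → numbers = [14, 54, 89].
Result: [14, 54, 89]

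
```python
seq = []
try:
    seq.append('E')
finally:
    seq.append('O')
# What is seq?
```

Step-by-step execution trace:
1. try: `seq.append('E')` → seq = ['E'].
2. The try body completes without raising.
3. finally always runs: `seq.append('O')` → seq = ['E', 'O'].
Result: ['E', 'O']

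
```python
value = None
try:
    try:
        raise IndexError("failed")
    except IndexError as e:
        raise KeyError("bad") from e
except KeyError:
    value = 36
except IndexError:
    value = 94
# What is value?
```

Step-by-step execution trace:
1. Inner try raises IndexError; inner `except IndexError as e` catches it.
2. `raise KeyError(...) from e` raises KeyError (IndexError is attached as __cause__, but only KeyError is active).
3. Outer `except KeyError` matches → value = 36.
4. `except IndexError` is not reached.
Result: 36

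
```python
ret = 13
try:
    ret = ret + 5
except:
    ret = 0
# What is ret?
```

Step-by-step execution trace:
1. ret starts at 13.
2. try: `ret = ret + 5` → ret = 18. No exception raised.
3. `except` is skipped.
Result: 18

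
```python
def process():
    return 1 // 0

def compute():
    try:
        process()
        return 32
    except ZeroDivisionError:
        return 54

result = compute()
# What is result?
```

Step-by-step execution trace:
1. `compute()` calls `process()`.
2. `process()` evaluates `1 // 0`, which raises ZeroDivisionError; it propagates to the caller.
3. `return 32` is not reached.
4. `except ZeroDivisionError` in compute matches → returns 54.
5. result = 54.
Result: 54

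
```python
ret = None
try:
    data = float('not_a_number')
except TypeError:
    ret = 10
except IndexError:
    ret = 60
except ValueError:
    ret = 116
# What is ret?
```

Step-by-step execution trace:
1. `data = float('not_a_number')` raises ValueError.
2. `except TypeError` does not match ValueError; skipped.
3. `except IndexError` does not match ValueError; skipped.
4. `except ValueError` matches → ret = 116.
Result: 116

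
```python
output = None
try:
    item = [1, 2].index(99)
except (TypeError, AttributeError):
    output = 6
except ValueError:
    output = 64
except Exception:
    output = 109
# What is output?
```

Step-by-step execution trace:
1. `item = [1, 2].index(99)` raises ValueError.
2. `except (TypeError, AttributeError)` does not match ValueError; skipped.
3. `except ValueError` matches (exact type match) → output = 64.
4. `except Exception` is not reached.
Result: 64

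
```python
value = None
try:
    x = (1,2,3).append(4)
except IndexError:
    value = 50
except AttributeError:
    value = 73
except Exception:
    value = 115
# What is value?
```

Step-by-step execution trace:
1. `x = (1,2,3).append(4)` raises AttributeError.
2. `except IndexError` does not match AttributeError; skipped.
3. `except AttributeError` matches → value = 73.
4. Remaining except clauses are skipped.
Result: 73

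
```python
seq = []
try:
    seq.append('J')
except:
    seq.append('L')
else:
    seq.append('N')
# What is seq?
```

Step-by-step execution trace:
1. try: `seq.append('J')` → seq = ['J']. No exception raised.
2. `except` is skipped.
3. `else` runs (try completed without exception): `seq.append('N')` → seq = ['J', 'N'].
Result: ['J', 'N']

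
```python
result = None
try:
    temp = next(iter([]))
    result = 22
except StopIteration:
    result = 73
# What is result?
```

Step-by-step execution trace:
1. `temp = next(iter([]))` raises StopIteration.
2. `result = 22` is not reached.
3. `except StopIteration` matches → result = 73.
Result: 73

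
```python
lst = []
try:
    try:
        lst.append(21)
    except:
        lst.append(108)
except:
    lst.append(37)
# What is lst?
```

Step-by-step execution trace:
1. Inner try: `lst.append(21)` → lst = [21]. No exception raised.
2. Inner `except` is skipped.
3. Inner try completes normally; outer `except` is skipped.
Result: [21]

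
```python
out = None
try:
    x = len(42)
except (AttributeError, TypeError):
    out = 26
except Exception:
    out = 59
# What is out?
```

Step-by-step execution trace:
1. `x = len(42)` raises TypeError.
2. `except (AttributeError, TypeError)` matches (TypeError is in the tuple) → out = 26.
3. `except Exception` is not reached.
Result: 26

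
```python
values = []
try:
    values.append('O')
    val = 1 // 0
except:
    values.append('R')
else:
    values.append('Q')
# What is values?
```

Step-by-step execution trace:
1. try: `values.append('O')` → values = ['O'].
2. `val = 1 // 0` raises ZeroDivisionError.
3. bare `except` matches → `values.append('R')` → values = ['O', 'R'].
4. `else` is skipped (an exception was raised).
Result: ['O', 'R']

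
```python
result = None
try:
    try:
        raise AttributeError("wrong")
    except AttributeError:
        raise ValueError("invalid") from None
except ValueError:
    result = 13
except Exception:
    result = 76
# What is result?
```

Step-by-step execution trace:
1. Inner try raises AttributeError; inner `except AttributeError` catches it.
2. `raise ValueError(...) from None` raises ValueError (from None suppresses __context__, but the active exception is still ValueError).
3. Outer `except ValueError` matches → result = 13.
4. `except Exception` is not reached.
Result: 13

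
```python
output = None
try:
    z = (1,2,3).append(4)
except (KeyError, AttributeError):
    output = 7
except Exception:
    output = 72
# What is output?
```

Step-by-step execution trace:
1. `z = (1,2,3).append(4)` raises AttributeError.
2. `except (KeyError, AttributeError)` matches (AttributeError is in the tuple) → output = 7.
3. `except Exception` is not reached.
Result: 7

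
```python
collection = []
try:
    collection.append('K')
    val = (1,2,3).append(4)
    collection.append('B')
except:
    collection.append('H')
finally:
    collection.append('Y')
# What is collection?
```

Step-by-step execution trace:
1. try: `collection.append('K')` → collection = ['K'].
2. `val = (1,2,3).append(4)` raises AttributeError; `collection.append('B')` is not reached.
3. bare `except` matches → `collection.append('H')` → collection = ['K', 'H'].
4. finally always runs: `collection.append('Y')` → collection = ['K', 'H', 'Y'].
Result: ['K', 'H', 'Y']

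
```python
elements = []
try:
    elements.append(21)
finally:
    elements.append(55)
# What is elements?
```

Step-by-step execution trace:
1. try: `elements.append(21)` → elements = [21].
2. The try body completes without raising.
3. finally always runs: `elements.append(55)` → elements = [21, 55].
Result: [21, 55]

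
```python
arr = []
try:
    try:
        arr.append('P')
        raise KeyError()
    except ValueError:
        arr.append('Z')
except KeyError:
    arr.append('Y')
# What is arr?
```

Step-by-step execution trace:
1. Inner try: `arr.append('P')` → arr = ['P'].
2. `raise KeyError()` raises KeyError.
3. Inner `except ValueError` does not match KeyError; exception propagates to outer try.
4. Outer `except KeyError` matches → `arr.append('Y')` → arr = ['P', 'Y'].
Result: ['P', 'Y']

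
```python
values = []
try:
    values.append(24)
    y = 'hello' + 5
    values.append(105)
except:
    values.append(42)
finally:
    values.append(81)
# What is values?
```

Step-by-step execution trace:
1. try: `values.append(24)` → values = [24].
2. `y = 'hello' + 5` raises TypeError; `values.append(105)` is not reached.
3. bare `except` matches → `values.append(42)` → values = [24, 42].
4. finally always runs: `values.append(81)` → values = [24, 42, 81].
Result: [24, 42, 81]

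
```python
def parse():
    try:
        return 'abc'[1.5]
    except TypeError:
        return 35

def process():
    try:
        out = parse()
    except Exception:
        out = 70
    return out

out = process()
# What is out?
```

Step-by-step execution trace:
1. `process()` calls `parse()`.
2. In parse: `'abc'[1.5]` raises TypeError; `except TypeError` catches it → returns 35.
3. In process: `out = parse()` → out = 35. No exception reaches process.
4. `except Exception` is skipped; process returns 35.
5. out = 35.
Result: 35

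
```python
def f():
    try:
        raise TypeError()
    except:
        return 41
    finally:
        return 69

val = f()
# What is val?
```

Step-by-step execution trace:
1. `f()` enters try: `raise TypeError()` raises TypeError.
2. bare `except` matches → `return 41` sets pending return value 41.
3. Before returning, `finally: return 69` runs and overrides the pending return.
4. f() returns 69 → val = 69.
Result: 69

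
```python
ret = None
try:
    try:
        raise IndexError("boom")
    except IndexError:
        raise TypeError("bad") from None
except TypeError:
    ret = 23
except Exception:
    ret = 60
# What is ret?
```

Step-by-step execution trace:
1. Inner try raises IndexError; inner `except IndexError` catches it.
2. `raise TypeError(...) from None` raises TypeError (from None suppresses __context__, but the active exception is still TypeError).
3. Outer `except TypeError` matches → ret = 23.
4. `except Exception` is not reached.
Result: 23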